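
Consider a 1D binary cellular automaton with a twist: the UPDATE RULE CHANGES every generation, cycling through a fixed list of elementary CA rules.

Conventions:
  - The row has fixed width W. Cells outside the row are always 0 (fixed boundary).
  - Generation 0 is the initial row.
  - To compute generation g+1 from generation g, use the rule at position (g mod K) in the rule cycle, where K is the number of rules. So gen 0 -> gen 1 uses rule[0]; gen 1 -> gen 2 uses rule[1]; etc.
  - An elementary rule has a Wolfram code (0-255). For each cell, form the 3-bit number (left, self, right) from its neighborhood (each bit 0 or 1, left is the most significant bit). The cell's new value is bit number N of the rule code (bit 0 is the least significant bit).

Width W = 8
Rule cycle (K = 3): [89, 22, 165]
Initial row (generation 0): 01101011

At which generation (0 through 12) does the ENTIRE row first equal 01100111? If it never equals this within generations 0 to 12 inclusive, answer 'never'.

Gen 0: 01101011
Gen 1 (rule 89): 01100011
Gen 2 (rule 22): 10010100
Gen 3 (rule 165): 10011101
Gen 4 (rule 89): 01010100
Gen 5 (rule 22): 11010110
Gen 6 (rule 165): 00111000
Gen 7 (rule 89): 10101111
Gen 8 (rule 22): 10100000
Gen 9 (rule 165): 11101111
Gen 10 (rule 89): 10101001
Gen 11 (rule 22): 10101111
Gen 12 (rule 165): 11110110

Answer: never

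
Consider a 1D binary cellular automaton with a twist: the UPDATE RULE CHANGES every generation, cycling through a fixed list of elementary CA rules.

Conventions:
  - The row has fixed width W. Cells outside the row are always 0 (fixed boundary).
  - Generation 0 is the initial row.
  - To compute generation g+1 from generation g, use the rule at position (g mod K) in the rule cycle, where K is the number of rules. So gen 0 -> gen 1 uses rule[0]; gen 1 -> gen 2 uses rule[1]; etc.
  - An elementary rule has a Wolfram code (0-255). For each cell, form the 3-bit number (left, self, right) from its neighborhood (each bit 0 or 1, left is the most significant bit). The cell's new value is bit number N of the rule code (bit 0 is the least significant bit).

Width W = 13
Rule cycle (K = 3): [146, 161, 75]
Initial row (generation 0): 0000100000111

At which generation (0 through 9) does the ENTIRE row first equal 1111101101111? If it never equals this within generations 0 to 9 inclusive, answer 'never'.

Gen 0: 0000100000111
Gen 1 (rule 146): 0001010001010
Gen 2 (rule 161): 1100100100100
Gen 3 (rule 75): 1101001001001
Gen 4 (rule 146): 0000110110110
Gen 5 (rule 161): 1110001001000
Gen 6 (rule 75): 1010110010011
Gen 7 (rule 146): 0000001101100
Gen 8 (rule 161): 1111100010001
Gen 9 (rule 75): 1000101100110

Answer: never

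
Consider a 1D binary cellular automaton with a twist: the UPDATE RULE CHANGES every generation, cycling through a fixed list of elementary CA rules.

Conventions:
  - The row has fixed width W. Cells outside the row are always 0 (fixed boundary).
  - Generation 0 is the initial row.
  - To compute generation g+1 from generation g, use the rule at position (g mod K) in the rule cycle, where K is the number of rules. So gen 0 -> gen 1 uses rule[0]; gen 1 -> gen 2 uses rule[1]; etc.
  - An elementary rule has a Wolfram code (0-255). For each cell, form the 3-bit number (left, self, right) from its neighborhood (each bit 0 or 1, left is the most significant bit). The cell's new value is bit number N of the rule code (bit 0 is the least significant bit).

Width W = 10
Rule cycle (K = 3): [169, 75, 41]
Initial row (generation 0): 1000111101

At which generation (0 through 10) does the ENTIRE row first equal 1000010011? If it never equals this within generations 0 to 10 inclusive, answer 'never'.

Gen 0: 1000111101
Gen 1 (rule 169): 0010111010
Gen 2 (rule 75): 1100101000
Gen 3 (rule 41): 1000010011
Gen 4 (rule 169): 0011000010
Gen 5 (rule 75): 1111011100
Gen 6 (rule 41): 1000110001
Gen 7 (rule 169): 0010100100
Gen 8 (rule 75): 1100001001
Gen 9 (rule 41): 1001100000
Gen 10 (rule 169): 0001001111

Answer: 3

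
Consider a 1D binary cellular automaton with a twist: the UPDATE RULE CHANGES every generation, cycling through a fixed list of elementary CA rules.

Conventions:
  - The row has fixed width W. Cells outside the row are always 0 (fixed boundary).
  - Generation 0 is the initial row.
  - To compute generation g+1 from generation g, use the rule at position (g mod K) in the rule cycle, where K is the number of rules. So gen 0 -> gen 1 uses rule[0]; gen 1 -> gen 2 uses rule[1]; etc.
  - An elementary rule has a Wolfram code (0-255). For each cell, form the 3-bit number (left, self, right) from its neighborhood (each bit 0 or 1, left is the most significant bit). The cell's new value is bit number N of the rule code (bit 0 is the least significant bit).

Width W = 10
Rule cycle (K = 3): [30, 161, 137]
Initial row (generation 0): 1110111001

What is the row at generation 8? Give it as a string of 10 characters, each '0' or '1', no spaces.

Answer: 0010001000

Derivation:
Gen 0: 1110111001
Gen 1 (rule 30): 1000100111
Gen 2 (rule 161): 0010000010
Gen 3 (rule 137): 1000111000
Gen 4 (rule 30): 1101100100
Gen 5 (rule 161): 0010000001
Gen 6 (rule 137): 1000111100
Gen 7 (rule 30): 1101100010
Gen 8 (rule 161): 0010001000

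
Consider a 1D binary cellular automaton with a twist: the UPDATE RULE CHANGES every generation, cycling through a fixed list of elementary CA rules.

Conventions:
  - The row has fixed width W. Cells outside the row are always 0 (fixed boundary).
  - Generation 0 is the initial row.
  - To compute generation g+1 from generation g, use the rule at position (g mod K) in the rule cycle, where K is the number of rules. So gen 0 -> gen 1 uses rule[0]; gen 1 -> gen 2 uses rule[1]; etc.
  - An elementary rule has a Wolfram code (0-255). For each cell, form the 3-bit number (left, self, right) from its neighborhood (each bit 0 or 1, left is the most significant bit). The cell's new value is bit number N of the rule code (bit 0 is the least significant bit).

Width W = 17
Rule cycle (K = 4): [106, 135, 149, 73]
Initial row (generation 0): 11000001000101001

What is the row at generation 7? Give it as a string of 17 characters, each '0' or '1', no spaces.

Answer: 11100010011110000

Derivation:
Gen 0: 11000001000101001
Gen 1 (rule 106): 11000010001010010
Gen 2 (rule 135): 00011110111010110
Gen 3 (rule 149): 11001100010010001
Gen 4 (rule 73): 11001101000000100
Gen 5 (rule 106): 11011110000001000
Gen 6 (rule 135): 00001100111111011
Gen 7 (rule 149): 11100010011110000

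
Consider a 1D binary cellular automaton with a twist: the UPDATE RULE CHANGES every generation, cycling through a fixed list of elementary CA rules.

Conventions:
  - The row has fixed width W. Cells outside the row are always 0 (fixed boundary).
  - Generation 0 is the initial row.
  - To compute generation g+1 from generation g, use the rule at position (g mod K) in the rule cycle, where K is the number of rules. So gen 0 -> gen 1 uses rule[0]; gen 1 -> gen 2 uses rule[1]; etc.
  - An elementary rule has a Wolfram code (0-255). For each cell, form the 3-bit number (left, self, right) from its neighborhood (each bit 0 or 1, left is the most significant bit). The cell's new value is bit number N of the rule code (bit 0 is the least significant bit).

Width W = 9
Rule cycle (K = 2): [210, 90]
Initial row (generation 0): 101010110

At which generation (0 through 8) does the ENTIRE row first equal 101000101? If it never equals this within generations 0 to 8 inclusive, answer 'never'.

Answer: never

Derivation:
Gen 0: 101010110
Gen 1 (rule 210): 000000011
Gen 2 (rule 90): 000000111
Gen 3 (rule 210): 000001011
Gen 4 (rule 90): 000010011
Gen 5 (rule 210): 000101101
Gen 6 (rule 90): 001001100
Gen 7 (rule 210): 010110110
Gen 8 (rule 90): 100110111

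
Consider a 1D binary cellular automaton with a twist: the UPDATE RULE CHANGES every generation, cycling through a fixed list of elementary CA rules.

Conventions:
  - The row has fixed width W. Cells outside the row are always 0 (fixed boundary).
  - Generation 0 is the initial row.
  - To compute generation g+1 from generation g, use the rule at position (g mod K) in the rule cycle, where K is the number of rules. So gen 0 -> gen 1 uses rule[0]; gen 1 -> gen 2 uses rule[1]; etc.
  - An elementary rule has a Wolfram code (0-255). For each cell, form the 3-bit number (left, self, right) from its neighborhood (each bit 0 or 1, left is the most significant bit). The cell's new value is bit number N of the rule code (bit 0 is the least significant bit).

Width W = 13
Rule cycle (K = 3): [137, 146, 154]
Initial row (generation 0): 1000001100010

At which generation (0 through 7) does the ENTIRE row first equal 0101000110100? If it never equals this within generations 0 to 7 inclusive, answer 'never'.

Answer: 2

Derivation:
Gen 0: 1000001100010
Gen 1 (rule 137): 0011101001000
Gen 2 (rule 146): 0101000110100
Gen 3 (rule 154): 1000101100010
Gen 4 (rule 137): 0010001001000
Gen 5 (rule 146): 0101010110100
Gen 6 (rule 154): 1000000100010
Gen 7 (rule 137): 0011110001000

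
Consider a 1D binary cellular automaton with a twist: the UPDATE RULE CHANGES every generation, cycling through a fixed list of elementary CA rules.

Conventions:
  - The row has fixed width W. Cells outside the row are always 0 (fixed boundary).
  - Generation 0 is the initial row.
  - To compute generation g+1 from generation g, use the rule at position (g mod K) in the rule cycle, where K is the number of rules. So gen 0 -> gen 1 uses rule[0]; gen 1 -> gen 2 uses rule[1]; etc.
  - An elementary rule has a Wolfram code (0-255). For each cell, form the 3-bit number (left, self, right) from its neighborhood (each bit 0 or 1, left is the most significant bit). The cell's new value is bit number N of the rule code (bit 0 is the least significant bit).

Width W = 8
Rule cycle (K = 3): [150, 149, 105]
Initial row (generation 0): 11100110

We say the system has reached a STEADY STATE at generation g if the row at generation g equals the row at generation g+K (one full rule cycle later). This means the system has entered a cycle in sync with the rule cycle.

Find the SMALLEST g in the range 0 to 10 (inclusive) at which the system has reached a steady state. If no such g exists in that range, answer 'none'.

Gen 0: 11100110
Gen 1 (rule 150): 01011001
Gen 2 (rule 149): 01000101
Gen 3 (rule 105): 00010010
Gen 4 (rule 150): 00111111
Gen 5 (rule 149): 10011110
Gen 6 (rule 105): 00010010
Gen 7 (rule 150): 00111111
Gen 8 (rule 149): 10011110
Gen 9 (rule 105): 00010010
Gen 10 (rule 150): 00111111
Gen 11 (rule 149): 10011110
Gen 12 (rule 105): 00010010
Gen 13 (rule 150): 00111111

Answer: 3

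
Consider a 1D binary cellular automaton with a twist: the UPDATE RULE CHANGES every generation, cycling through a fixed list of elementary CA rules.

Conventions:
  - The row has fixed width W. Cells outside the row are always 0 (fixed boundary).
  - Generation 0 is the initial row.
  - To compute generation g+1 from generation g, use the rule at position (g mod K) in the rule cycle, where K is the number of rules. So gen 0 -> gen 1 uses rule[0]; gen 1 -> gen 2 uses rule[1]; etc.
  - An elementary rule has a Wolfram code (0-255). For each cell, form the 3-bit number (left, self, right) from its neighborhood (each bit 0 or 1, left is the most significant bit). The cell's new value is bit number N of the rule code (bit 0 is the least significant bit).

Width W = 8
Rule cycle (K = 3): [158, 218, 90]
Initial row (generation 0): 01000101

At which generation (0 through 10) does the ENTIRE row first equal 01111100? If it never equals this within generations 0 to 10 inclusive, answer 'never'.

Gen 0: 01000101
Gen 1 (rule 158): 11101101
Gen 2 (rule 218): 11101100
Gen 3 (rule 90): 10101110
Gen 4 (rule 158): 10101101
Gen 5 (rule 218): 00001100
Gen 6 (rule 90): 00011110
Gen 7 (rule 158): 00111101
Gen 8 (rule 218): 01111100
Gen 9 (rule 90): 11000110
Gen 10 (rule 158): 10101101

Answer: 8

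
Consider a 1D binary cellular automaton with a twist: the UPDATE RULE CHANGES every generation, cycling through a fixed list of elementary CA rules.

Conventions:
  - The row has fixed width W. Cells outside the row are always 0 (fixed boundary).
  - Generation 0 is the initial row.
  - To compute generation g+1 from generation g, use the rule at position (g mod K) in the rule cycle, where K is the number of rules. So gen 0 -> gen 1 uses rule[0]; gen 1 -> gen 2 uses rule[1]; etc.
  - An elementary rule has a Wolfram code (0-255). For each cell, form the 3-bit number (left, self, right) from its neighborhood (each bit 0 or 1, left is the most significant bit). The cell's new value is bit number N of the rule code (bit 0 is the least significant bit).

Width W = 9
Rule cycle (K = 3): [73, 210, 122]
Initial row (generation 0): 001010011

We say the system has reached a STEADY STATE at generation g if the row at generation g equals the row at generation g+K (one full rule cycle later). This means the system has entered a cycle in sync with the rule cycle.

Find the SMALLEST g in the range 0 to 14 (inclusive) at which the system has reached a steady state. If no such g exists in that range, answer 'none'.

Gen 0: 001010011
Gen 1 (rule 73): 100000011
Gen 2 (rule 210): 010000101
Gen 3 (rule 122): 101001010
Gen 4 (rule 73): 000000000
Gen 5 (rule 210): 000000000
Gen 6 (rule 122): 000000000
Gen 7 (rule 73): 111111111
Gen 8 (rule 210): 011111111
Gen 9 (rule 122): 110000001
Gen 10 (rule 73): 110111100
Gen 11 (rule 210): 010011110
Gen 12 (rule 122): 101110011
Gen 13 (rule 73): 001010011
Gen 14 (rule 210): 010001101
Gen 15 (rule 122): 101011110
Gen 16 (rule 73): 000010010
Gen 17 (rule 210): 000101101

Answer: none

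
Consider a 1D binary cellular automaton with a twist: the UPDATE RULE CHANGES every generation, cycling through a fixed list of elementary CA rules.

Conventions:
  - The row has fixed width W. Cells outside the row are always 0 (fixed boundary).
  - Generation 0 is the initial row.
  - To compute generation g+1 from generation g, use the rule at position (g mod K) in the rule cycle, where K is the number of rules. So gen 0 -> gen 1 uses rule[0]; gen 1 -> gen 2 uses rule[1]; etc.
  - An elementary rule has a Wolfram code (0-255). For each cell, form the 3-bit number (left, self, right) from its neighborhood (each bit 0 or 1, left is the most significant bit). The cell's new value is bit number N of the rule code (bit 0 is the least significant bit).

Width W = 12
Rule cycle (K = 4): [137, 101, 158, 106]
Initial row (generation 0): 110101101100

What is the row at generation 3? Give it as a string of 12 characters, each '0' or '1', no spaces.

Answer: 101001111111

Derivation:
Gen 0: 110101101100
Gen 1 (rule 137): 100001001001
Gen 2 (rule 101): 101101001001
Gen 3 (rule 158): 101001111111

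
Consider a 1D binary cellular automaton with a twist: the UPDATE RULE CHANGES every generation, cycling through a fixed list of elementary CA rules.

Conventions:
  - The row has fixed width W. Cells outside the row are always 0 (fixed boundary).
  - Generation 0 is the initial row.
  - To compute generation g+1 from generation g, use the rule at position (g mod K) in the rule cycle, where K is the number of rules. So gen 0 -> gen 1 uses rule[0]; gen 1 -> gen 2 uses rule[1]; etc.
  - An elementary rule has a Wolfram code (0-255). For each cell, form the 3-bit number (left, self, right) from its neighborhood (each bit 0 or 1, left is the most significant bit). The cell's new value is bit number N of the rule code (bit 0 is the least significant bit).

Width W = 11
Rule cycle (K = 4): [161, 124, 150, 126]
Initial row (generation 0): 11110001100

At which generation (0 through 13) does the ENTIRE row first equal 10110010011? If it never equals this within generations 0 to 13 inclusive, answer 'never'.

Answer: never

Derivation:
Gen 0: 11110001100
Gen 1 (rule 161): 01100100001
Gen 2 (rule 124): 01110110001
Gen 3 (rule 150): 10100001011
Gen 4 (rule 126): 11110011111
Gen 5 (rule 161): 01100001110
Gen 6 (rule 124): 01110001011
Gen 7 (rule 150): 10101011000
Gen 8 (rule 126): 11111111100
Gen 9 (rule 161): 01111111001
Gen 10 (rule 124): 01000001101
Gen 11 (rule 150): 11100010001
Gen 12 (rule 126): 10110111011
Gen 13 (rule 161): 01001010100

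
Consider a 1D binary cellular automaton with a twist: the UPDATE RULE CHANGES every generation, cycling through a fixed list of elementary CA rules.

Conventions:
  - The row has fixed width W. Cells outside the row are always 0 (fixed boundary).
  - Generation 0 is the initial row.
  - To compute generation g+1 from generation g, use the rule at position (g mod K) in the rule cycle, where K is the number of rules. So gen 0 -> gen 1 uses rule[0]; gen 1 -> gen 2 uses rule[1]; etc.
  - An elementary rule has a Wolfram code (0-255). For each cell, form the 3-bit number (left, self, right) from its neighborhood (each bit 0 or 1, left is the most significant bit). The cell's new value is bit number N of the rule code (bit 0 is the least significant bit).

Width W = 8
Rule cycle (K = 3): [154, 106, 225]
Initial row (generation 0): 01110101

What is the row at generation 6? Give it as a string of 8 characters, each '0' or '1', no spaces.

Gen 0: 01110101
Gen 1 (rule 154): 11100000
Gen 2 (rule 106): 10100000
Gen 3 (rule 225): 01001111
Gen 4 (rule 154): 10111110
Gen 5 (rule 106): 01100010
Gen 6 (rule 225): 00101000

Answer: 00101000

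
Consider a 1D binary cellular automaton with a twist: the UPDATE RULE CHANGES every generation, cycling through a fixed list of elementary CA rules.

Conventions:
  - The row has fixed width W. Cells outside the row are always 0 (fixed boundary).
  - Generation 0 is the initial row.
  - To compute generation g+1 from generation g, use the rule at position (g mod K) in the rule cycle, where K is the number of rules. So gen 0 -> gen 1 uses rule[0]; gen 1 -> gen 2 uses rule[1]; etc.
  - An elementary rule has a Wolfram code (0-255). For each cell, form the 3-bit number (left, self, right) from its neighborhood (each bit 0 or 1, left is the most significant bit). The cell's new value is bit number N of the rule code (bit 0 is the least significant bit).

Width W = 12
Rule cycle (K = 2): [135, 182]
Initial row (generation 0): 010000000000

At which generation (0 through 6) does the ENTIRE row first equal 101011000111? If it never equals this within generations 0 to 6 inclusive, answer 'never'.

Answer: never

Derivation:
Gen 0: 010000000000
Gen 1 (rule 135): 110111111111
Gen 2 (rule 182): 001011111110
Gen 3 (rule 135): 111001111100
Gen 4 (rule 182): 010110111010
Gen 5 (rule 135): 110000010010
Gen 6 (rule 182): 001000111111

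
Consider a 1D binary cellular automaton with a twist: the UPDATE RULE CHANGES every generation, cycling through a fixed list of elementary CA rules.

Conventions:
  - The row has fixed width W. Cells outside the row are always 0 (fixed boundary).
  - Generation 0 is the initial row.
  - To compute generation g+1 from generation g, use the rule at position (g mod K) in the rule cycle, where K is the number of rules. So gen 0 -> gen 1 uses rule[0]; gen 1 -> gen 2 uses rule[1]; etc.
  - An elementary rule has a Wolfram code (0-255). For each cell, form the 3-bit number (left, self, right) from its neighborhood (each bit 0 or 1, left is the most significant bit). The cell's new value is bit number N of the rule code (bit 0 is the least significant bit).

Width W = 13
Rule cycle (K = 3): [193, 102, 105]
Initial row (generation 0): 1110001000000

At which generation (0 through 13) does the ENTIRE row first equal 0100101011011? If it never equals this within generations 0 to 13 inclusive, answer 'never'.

Answer: 9

Derivation:
Gen 0: 1110001000000
Gen 1 (rule 193): 0110100011111
Gen 2 (rule 102): 1011100100001
Gen 3 (rule 105): 0110100001100
Gen 4 (rule 193): 0010001100101
Gen 5 (rule 102): 0110010101111
Gen 6 (rule 105): 0110001011001
Gen 7 (rule 193): 0010100001000
Gen 8 (rule 102): 0111100011000
Gen 9 (rule 105): 0100101011011
Gen 10 (rule 193): 0000000001001
Gen 11 (rule 102): 0000000011011
Gen 12 (rule 105): 1111111011111
Gen 13 (rule 193): 0111111001111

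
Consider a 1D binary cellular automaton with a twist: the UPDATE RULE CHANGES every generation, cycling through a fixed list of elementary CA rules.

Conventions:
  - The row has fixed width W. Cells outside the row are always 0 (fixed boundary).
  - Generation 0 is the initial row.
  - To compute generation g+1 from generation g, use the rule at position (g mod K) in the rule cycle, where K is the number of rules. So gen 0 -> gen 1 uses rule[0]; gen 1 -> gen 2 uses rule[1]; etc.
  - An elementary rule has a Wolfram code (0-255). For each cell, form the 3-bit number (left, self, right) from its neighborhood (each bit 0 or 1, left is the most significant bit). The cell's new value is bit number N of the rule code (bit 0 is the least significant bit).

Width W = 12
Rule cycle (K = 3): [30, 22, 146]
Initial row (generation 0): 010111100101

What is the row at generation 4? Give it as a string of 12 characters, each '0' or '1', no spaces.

Answer: 011100111111

Derivation:
Gen 0: 010111100101
Gen 1 (rule 30): 110100011101
Gen 2 (rule 22): 000110100001
Gen 3 (rule 146): 001000010010
Gen 4 (rule 30): 011100111111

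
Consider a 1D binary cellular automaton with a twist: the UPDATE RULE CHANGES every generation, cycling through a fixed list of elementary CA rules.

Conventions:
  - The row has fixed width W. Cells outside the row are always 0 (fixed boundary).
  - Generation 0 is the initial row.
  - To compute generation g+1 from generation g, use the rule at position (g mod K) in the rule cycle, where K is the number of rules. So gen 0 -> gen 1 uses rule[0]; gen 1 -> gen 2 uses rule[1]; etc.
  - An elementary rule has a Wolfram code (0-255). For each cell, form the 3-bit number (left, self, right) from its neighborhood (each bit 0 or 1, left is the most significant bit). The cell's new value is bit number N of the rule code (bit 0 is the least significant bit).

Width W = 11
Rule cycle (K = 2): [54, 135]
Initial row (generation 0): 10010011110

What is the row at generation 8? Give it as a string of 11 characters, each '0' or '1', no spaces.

Gen 0: 10010011110
Gen 1 (rule 54): 11111100001
Gen 2 (rule 135): 01111001111
Gen 3 (rule 54): 10000110000
Gen 4 (rule 135): 10111000111
Gen 5 (rule 54): 11000101000
Gen 6 (rule 135): 00011101011
Gen 7 (rule 54): 00100011100
Gen 8 (rule 135): 11101101001

Answer: 11101101001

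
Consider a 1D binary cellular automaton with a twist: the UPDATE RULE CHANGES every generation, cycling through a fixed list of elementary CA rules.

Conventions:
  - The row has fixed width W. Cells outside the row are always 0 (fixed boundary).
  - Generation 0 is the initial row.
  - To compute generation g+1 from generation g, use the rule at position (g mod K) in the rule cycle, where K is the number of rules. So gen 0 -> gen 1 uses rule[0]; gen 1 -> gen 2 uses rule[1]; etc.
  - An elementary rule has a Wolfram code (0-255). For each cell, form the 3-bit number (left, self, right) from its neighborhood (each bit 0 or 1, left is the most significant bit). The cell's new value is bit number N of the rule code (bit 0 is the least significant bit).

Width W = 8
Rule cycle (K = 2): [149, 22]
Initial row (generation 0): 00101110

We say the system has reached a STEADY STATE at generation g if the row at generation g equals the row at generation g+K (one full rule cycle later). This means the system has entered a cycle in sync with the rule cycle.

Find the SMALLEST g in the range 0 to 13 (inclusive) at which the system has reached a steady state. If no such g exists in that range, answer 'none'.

Gen 0: 00101110
Gen 1 (rule 149): 10100101
Gen 2 (rule 22): 10111101
Gen 3 (rule 149): 10011001
Gen 4 (rule 22): 11100111
Gen 5 (rule 149): 01010010
Gen 6 (rule 22): 11011111
Gen 7 (rule 149): 00001110
Gen 8 (rule 22): 00010001
Gen 9 (rule 149): 11011101
Gen 10 (rule 22): 00000001
Gen 11 (rule 149): 11111101
Gen 12 (rule 22): 00000001
Gen 13 (rule 149): 11111101
Gen 14 (rule 22): 00000001
Gen 15 (rule 149): 11111101

Answer: 10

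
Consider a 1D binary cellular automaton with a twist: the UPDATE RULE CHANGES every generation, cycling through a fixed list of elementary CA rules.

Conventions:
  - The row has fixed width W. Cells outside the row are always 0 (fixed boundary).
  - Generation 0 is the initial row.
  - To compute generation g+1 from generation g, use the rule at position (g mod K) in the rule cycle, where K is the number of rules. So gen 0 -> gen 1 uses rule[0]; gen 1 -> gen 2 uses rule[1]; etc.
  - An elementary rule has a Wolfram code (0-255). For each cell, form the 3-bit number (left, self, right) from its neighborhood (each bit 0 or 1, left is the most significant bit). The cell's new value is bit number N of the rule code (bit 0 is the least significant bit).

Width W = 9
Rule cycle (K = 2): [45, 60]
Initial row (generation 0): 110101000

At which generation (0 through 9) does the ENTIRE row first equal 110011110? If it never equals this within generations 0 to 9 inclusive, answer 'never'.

Gen 0: 110101000
Gen 1 (rule 45): 101111011
Gen 2 (rule 60): 111000110
Gen 3 (rule 45): 100010100
Gen 4 (rule 60): 110011110
Gen 5 (rule 45): 100010000
Gen 6 (rule 60): 110011000
Gen 7 (rule 45): 100010011
Gen 8 (rule 60): 110011010
Gen 9 (rule 45): 100010110

Answer: 4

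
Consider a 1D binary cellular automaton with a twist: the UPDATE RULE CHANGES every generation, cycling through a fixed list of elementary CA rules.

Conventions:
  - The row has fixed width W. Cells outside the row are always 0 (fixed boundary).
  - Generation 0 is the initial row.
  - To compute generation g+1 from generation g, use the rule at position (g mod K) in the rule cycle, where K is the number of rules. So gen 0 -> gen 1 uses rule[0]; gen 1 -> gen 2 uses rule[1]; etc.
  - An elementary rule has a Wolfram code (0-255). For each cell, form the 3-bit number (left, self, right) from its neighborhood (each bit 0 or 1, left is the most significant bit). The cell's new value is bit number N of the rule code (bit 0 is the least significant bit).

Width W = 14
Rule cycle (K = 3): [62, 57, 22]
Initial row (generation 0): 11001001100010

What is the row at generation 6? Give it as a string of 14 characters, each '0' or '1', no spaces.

Gen 0: 11001001100010
Gen 1 (rule 62): 10111111010111
Gen 2 (rule 57): 01100000101100
Gen 3 (rule 22): 10010001100010
Gen 4 (rule 62): 11111011010111
Gen 5 (rule 57): 10000110101100
Gen 6 (rule 22): 11001000100010

Answer: 11001000100010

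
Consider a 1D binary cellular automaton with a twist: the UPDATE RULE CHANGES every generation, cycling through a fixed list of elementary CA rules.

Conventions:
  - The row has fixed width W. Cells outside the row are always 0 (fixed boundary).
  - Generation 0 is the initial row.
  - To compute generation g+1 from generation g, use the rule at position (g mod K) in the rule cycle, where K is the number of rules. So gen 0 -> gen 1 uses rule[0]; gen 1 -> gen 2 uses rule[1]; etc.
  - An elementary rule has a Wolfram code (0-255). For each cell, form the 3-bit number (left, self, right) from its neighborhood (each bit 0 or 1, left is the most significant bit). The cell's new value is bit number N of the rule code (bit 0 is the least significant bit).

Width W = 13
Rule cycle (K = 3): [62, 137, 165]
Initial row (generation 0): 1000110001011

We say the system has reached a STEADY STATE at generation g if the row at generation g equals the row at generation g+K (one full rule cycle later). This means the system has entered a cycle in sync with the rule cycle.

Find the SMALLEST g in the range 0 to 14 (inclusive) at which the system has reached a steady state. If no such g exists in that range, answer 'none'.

Answer: none

Derivation:
Gen 0: 1000110001011
Gen 1 (rule 62): 1101101011110
Gen 2 (rule 137): 1001000011100
Gen 3 (rule 165): 1001011001001
Gen 4 (rule 62): 1111110111111
Gen 5 (rule 137): 1111100111110
Gen 6 (rule 165): 0111000011100
Gen 7 (rule 62): 1100100110010
Gen 8 (rule 137): 1000000100000
Gen 9 (rule 165): 1011110101111
Gen 10 (rule 62): 1110001111000
Gen 11 (rule 137): 1100101110011
Gen 12 (rule 165): 0000110100000
Gen 13 (rule 62): 0001101110000
Gen 14 (rule 137): 1101001100111
Gen 15 (rule 165): 0011000000010
Gen 16 (rule 62): 0110100000111
Gen 17 (rule 137): 0100001110110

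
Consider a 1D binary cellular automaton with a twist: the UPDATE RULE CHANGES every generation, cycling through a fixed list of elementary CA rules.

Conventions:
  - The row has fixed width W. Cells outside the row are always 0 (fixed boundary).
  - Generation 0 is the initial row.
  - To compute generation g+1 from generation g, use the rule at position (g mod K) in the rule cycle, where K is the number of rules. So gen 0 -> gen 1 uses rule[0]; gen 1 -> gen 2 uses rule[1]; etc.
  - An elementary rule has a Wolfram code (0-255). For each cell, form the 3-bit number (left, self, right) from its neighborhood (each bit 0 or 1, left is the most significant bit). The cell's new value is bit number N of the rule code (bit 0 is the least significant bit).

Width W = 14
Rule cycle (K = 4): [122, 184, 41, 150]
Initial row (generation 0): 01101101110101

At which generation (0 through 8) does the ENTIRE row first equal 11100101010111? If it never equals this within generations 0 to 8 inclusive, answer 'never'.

Gen 0: 01101101110101
Gen 1 (rule 122): 11111111011010
Gen 2 (rule 184): 11111110110101
Gen 3 (rule 41): 10000001101010
Gen 4 (rule 150): 11000010001011
Gen 5 (rule 122): 11100101010111
Gen 6 (rule 184): 11010010101110
Gen 7 (rule 41): 10100001011000
Gen 8 (rule 150): 10110011000100

Answer: 5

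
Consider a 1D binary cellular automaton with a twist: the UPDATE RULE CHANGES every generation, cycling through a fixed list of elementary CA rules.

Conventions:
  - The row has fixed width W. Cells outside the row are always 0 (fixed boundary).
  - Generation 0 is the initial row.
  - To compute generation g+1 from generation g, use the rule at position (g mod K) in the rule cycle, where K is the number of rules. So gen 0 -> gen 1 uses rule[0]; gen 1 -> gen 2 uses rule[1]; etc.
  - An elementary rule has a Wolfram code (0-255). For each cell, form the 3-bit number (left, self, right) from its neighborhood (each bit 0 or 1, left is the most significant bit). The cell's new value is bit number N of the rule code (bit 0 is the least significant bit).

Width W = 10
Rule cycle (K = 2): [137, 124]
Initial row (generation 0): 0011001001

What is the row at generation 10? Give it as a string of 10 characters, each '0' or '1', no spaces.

Gen 0: 0011001001
Gen 1 (rule 137): 1010000000
Gen 2 (rule 124): 1111000000
Gen 3 (rule 137): 1110011111
Gen 4 (rule 124): 1011010001
Gen 5 (rule 137): 0010000100
Gen 6 (rule 124): 0011000110
Gen 7 (rule 137): 1010010100
Gen 8 (rule 124): 1111011110
Gen 9 (rule 137): 1110011100
Gen 10 (rule 124): 1011010110

Answer: 1011010110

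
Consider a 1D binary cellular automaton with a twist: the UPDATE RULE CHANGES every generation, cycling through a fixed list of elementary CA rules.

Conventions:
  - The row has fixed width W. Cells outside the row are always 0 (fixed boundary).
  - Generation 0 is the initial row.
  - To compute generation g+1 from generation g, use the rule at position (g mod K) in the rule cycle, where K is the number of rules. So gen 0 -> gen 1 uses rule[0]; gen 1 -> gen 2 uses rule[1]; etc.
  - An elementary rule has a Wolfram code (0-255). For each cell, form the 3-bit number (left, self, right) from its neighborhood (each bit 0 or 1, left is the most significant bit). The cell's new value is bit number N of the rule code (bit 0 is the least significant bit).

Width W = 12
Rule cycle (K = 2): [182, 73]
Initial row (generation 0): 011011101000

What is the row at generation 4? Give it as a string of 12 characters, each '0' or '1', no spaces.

Answer: 111110100001

Derivation:
Gen 0: 011011101000
Gen 1 (rule 182): 100101011100
Gen 2 (rule 73): 000000010101
Gen 3 (rule 182): 000000111111
Gen 4 (rule 73): 111110100001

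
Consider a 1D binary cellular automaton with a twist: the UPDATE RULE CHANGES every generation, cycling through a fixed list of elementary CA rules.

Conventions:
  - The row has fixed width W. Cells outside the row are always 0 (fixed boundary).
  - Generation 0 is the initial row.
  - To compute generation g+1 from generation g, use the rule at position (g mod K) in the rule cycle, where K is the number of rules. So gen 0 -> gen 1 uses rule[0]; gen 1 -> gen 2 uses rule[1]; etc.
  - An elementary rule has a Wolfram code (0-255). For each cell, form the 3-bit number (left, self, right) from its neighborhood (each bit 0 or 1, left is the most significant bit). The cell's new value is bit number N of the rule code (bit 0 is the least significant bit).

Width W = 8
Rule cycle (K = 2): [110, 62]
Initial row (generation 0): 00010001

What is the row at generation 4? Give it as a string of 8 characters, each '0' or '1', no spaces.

Gen 0: 00010001
Gen 1 (rule 110): 00110011
Gen 2 (rule 62): 01101110
Gen 3 (rule 110): 11111010
Gen 4 (rule 62): 10000111

Answer: 10000111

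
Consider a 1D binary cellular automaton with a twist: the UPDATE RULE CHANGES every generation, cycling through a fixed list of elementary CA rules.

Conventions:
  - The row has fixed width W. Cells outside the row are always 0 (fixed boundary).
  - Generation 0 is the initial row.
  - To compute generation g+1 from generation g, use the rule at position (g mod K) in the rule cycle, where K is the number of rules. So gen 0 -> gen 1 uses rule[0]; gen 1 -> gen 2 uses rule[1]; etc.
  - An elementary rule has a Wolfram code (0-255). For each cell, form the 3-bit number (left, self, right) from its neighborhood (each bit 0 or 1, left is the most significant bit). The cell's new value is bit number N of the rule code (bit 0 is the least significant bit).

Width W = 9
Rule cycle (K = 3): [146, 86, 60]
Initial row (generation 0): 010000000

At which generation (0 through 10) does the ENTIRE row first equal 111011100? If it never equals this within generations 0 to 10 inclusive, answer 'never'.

Answer: 5

Derivation:
Gen 0: 010000000
Gen 1 (rule 146): 101000000
Gen 2 (rule 86): 101100000
Gen 3 (rule 60): 111010000
Gen 4 (rule 146): 010001000
Gen 5 (rule 86): 111011100
Gen 6 (rule 60): 100110010
Gen 7 (rule 146): 011001101
Gen 8 (rule 86): 101110101
Gen 9 (rule 60): 111001111
Gen 10 (rule 146): 010110110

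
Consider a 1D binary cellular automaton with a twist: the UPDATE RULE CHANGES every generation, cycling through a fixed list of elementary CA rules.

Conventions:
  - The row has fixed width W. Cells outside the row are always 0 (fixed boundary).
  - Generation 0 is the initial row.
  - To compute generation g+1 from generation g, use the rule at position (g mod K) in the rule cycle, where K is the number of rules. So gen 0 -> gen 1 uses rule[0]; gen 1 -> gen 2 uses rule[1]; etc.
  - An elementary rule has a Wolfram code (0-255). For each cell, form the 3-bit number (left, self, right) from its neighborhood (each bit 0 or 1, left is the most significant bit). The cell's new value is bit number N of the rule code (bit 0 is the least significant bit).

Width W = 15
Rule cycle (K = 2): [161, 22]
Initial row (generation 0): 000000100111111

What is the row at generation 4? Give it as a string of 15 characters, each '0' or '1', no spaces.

Gen 0: 000000100111111
Gen 1 (rule 161): 111110000011110
Gen 2 (rule 22): 000001000100001
Gen 3 (rule 161): 111100010001100
Gen 4 (rule 22): 000010111010010

Answer: 000010111010010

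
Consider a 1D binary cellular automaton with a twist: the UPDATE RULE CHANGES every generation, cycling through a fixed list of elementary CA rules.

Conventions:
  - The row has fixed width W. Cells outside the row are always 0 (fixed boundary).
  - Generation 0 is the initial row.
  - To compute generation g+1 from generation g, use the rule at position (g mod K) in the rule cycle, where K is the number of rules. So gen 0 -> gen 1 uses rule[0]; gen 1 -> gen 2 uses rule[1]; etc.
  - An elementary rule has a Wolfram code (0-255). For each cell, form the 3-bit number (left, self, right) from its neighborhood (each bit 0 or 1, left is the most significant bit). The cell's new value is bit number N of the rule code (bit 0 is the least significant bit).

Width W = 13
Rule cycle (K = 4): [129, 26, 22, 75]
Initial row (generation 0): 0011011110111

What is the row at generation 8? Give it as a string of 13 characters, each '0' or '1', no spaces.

Gen 0: 0011011110111
Gen 1 (rule 129): 1000001100010
Gen 2 (rule 26): 0100011010101
Gen 3 (rule 22): 1110100010101
Gen 4 (rule 75): 1010001100000
Gen 5 (rule 129): 0000100001111
Gen 6 (rule 26): 0001010011000
Gen 7 (rule 22): 0011011100100
Gen 8 (rule 75): 1111010101001

Answer: 1111010101001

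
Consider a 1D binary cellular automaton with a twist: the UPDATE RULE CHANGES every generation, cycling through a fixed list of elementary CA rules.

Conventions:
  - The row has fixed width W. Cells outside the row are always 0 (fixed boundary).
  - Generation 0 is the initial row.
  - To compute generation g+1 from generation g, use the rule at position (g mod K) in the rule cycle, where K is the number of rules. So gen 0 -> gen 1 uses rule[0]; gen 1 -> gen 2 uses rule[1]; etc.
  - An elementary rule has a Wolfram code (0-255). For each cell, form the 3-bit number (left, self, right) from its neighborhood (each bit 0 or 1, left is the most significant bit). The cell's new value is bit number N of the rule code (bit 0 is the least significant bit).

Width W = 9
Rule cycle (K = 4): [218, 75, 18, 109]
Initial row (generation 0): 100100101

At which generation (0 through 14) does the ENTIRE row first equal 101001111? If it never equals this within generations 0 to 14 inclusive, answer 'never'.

Gen 0: 100100101
Gen 1 (rule 218): 011011000
Gen 2 (rule 75): 111011011
Gen 3 (rule 18): 000000000
Gen 4 (rule 109): 111111111
Gen 5 (rule 218): 111111111
Gen 6 (rule 75): 100000001
Gen 7 (rule 18): 010000010
Gen 8 (rule 109): 010111010
Gen 9 (rule 218): 100111001
Gen 10 (rule 75): 001101010
Gen 11 (rule 18): 010000001
Gen 12 (rule 109): 010111101
Gen 13 (rule 218): 100111100
Gen 14 (rule 75): 001100101

Answer: never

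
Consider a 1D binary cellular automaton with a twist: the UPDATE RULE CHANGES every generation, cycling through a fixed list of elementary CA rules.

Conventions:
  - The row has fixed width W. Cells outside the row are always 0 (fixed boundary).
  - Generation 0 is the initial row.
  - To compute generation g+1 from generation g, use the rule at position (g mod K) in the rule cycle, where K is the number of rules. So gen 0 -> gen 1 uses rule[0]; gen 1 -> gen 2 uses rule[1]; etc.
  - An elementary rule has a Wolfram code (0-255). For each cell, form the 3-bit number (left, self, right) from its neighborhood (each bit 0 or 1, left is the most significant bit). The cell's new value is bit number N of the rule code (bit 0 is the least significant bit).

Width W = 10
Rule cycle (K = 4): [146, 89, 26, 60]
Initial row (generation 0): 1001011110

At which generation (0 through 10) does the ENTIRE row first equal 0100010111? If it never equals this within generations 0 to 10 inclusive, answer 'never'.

Answer: never

Derivation:
Gen 0: 1001011110
Gen 1 (rule 146): 0110001101
Gen 2 (rule 89): 0111101100
Gen 3 (rule 26): 1100001010
Gen 4 (rule 60): 1010001111
Gen 5 (rule 146): 0001010110
Gen 6 (rule 89): 1100000111
Gen 7 (rule 26): 1010001100
Gen 8 (rule 60): 1111001010
Gen 9 (rule 146): 0110110001
Gen 10 (rule 89): 0110111100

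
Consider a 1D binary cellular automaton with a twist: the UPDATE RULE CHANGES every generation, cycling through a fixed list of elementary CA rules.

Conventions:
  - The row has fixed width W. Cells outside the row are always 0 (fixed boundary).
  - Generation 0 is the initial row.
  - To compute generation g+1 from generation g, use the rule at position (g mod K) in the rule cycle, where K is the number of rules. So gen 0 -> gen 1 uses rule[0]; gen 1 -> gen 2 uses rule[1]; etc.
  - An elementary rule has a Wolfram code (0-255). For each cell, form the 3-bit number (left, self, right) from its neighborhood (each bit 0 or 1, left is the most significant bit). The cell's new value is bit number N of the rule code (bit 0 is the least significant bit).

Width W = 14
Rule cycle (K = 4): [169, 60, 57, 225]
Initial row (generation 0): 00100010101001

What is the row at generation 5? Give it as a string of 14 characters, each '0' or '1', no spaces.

Answer: 00101010100010

Derivation:
Gen 0: 00100010101001
Gen 1 (rule 169): 10001001010000
Gen 2 (rule 60): 11001101111000
Gen 3 (rule 57): 10101011000111
Gen 4 (rule 225): 01010101010011
Gen 5 (rule 169): 00101010100010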